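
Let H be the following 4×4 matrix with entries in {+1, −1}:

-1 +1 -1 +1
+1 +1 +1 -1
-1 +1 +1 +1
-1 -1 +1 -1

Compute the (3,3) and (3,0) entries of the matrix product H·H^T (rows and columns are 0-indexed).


Row 0 of H: [-1, 1, -1, 1].
Row 3 of H: [-1, -1, 1, -1].
(H·H^T)[3][3] = Σ_j H[3][j]·H[3][j] = (-1)² + (-1)² + (1)² + (-1)² = 1 + 1 + 1 + 1 = 4.
(H·H^T)[3][0] = Σ_j H[3][j]·H[0][j] = (-1)·(-1) + (-1)·(1) + (1)·(-1) + (-1)·(1) = 1 + -1 + -1 + -1 = -2.
Rows 3 and 0 are not orthogonal (dot product = -2 ≠ 0), so H is not a Hadamard matrix.

(3,3) entry = 4; (3,0) entry = -2.


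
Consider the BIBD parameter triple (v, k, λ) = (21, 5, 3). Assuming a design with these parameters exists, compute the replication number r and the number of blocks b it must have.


Any 2-(v, k, λ) BIBD satisfies two necessary conditions:
  (i)  Each point sits in r blocks, and counting incidences through any fixed point gives r(k − 1) = λ(v − 1), so r = λ(v − 1)/(k − 1).
  (ii) Total incidences bk = vr, so b = vr/k.
Step 1: r = λ(v − 1)/(k − 1) = 3·(21 − 1)/(5 − 1) = 3·20/4 = 60/4 = 15.
Step 2: b = vr/k = 21·15/5 = 315/5 = 63.
Check integrality: r = 15 ∈ Z ✓, b = 63 ∈ Z ✓.
(These identities are necessary conditions: they determine r and b for any design with these parameters, but do not by themselves prove that one exists.)

r = 15, b = 63.


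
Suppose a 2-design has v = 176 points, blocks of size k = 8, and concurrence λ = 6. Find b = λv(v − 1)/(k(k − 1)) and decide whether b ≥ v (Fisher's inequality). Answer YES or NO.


b = λv(v − 1)/(k(k − 1)) = 6·176·175/(8·7) = 184800/56 = 3300.
Compare with v = 176: b ≥ v, so Fisher's inequality holds.

YES


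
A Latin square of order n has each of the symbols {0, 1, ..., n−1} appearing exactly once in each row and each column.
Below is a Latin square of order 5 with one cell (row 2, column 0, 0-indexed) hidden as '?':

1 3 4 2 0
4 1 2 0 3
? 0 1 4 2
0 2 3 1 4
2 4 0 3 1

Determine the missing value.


Row 2 contains symbols [0, 1, 2, 4] — missing [3].
Column 0 contains symbols [0, 1, 2, 4] — missing [3].
The missing symbol must appear in both missing sets; intersection = [3].
Therefore the hidden value is 3.

Missing value = 3.


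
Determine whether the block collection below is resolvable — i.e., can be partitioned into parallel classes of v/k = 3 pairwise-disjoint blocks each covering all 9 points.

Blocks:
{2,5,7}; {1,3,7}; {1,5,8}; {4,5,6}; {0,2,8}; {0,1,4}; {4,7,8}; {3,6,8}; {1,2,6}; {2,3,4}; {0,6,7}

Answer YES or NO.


v = 9, block size k = 3, number of blocks = 11.
For resolvability, blocks must partition into parallel classes of size v/k = 3.
Total blocks must therefore be a multiple of 3: 11 = 3·3 + 2 ⇒ not divisible ✗.
Resolvable? NO.

NO


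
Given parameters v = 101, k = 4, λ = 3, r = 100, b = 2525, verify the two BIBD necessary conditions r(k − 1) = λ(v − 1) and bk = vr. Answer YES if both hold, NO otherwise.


Condition (i): r(k − 1) = 100·3 = 300; λ(v − 1) = 3·100 = 300. Match? YES.
Condition (ii): bk = 2525·4 = 10100; vr = 101·100 = 10100. Match? YES.
Both conditions hold? YES.

YES


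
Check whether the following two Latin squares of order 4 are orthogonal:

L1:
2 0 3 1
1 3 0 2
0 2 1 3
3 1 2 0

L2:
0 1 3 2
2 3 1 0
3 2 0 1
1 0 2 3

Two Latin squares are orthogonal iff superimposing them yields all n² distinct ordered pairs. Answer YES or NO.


Form the n² = 16 superimposed pairs (L1[i][j], L2[i][j]), row by row (rows and columns indexed from 0):
row 0: (2,0) (0,1) (3,3) (1,2)
row 1: (1,2) (3,3) (0,1) (2,0)
row 2: (0,3) (2,2) (1,0) (3,1)
row 3: (3,1) (1,0) (2,2) (0,3)
Orthogonality requires all 16 pairs distinct.
But the pair (1,2) repeats: cell (0,3) has L1 = 1, L2 = 2, and cell (1,0) has L1 = 1, L2 = 2.
A repeated pair means some other pair never occurs (only 8 distinct pairs out of 16), so the squares are not orthogonal.
Conclusion: NO.

NO


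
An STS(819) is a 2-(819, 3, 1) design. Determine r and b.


An STS(v) is a 2-(v, 3, 1) BIBD: block size k = 3, λ = 1.
Replication: r(k − 1) = λ(v − 1) ⇒ r·2 = 819 − 1 = 818 ⇒ r = 409.
Block count: bk = vr ⇒ b·3 = 819·409 = 334971 ⇒ b = 111657.
(Check via b = v(v − 1)/6 = 819·818/6 = 669942/6 = 111657.)

r = 409, b = 111657.


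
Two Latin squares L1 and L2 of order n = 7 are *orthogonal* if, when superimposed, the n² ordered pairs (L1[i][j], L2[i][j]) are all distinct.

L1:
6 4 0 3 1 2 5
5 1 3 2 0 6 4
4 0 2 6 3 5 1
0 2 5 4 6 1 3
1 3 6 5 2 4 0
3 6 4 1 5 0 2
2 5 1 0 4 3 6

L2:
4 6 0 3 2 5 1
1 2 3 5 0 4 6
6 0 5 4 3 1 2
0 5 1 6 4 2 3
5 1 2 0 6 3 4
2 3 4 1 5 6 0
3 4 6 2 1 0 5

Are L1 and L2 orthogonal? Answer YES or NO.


Form the n² = 49 superimposed pairs (L1[i][j], L2[i][j]), row by row (rows and columns indexed from 0):
row 0: (6,4) (4,6) (0,0) (3,3) (1,2) (2,5) (5,1)
row 1: (5,1) (1,2) (3,3) (2,5) (0,0) (6,4) (4,6)
row 2: (4,6) (0,0) (2,5) (6,4) (3,3) (5,1) (1,2)
row 3: (0,0) (2,5) (5,1) (4,6) (6,4) (1,2) (3,3)
row 4: (1,5) (3,1) (6,2) (5,0) (2,6) (4,3) (0,4)
row 5: (3,2) (6,3) (4,4) (1,1) (5,5) (0,6) (2,0)
row 6: (2,3) (5,4) (1,6) (0,2) (4,1) (3,0) (6,5)
Orthogonality requires all 49 pairs distinct.
But the pair (5,1) repeats: cell (0,6) has L1 = 5, L2 = 1, and cell (1,0) has L1 = 5, L2 = 1.
A repeated pair means some other pair never occurs (only 28 distinct pairs out of 49), so the squares are not orthogonal.
Conclusion: NO.

NO


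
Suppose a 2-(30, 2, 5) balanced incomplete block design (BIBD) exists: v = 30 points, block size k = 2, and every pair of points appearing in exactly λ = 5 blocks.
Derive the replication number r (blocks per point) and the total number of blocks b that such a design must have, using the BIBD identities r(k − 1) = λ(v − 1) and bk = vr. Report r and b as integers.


Any 2-(v, k, λ) BIBD satisfies two necessary conditions:
  (i)  Each point sits in r blocks, and counting incidences through any fixed point gives r(k − 1) = λ(v − 1), so r = λ(v − 1)/(k − 1).
  (ii) Total incidences bk = vr, so b = vr/k.
Step 1: r = λ(v − 1)/(k − 1) = 5·(30 − 1)/(2 − 1) = 5·29/1 = 145/1 = 145.
Step 2: b = vr/k = 30·145/2 = 4350/2 = 2175.
Check integrality: r = 145 ∈ Z ✓, b = 2175 ∈ Z ✓.
(These identities are necessary conditions: they determine r and b for any design with these parameters, but do not by themselves prove that one exists.)

r = 145, b = 2175.


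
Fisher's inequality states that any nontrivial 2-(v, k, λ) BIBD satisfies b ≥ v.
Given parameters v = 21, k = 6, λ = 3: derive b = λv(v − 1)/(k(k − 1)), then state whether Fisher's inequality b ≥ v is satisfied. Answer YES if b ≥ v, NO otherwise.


b = λv(v − 1)/(k(k − 1)) = 3·21·20/(6·5) = 1260/30 = 42.
Compare with v = 21: b ≥ v, so Fisher's inequality holds.

YES


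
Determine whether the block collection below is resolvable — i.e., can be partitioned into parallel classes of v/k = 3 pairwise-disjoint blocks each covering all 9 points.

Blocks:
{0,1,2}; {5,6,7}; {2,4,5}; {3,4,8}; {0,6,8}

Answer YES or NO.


v = 9, block size k = 3, number of blocks = 5.
For resolvability, blocks must partition into parallel classes of size v/k = 3.
Total blocks must therefore be a multiple of 3: 5 = 3·1 + 2 ⇒ not divisible ✗.
Resolvable? NO.

NO


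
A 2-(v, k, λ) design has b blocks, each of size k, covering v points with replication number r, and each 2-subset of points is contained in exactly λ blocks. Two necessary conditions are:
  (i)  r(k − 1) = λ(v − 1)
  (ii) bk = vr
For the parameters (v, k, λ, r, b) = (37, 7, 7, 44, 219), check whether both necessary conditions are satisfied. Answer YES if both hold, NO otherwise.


Condition (i): r(k − 1) = 44·6 = 264; λ(v − 1) = 7·36 = 252. Match? NO.
Condition (ii): bk = 219·7 = 1533; vr = 37·44 = 1628. Match? NO.
Both conditions hold? NO.

NO


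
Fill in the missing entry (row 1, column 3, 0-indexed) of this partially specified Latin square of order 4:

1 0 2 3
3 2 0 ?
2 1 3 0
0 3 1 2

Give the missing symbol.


Row 1 contains symbols [0, 2, 3] — missing [1].
Column 3 contains symbols [0, 2, 3] — missing [1].
The missing symbol must appear in both missing sets; intersection = [1].
Therefore the hidden value is 1.

Missing value = 1.


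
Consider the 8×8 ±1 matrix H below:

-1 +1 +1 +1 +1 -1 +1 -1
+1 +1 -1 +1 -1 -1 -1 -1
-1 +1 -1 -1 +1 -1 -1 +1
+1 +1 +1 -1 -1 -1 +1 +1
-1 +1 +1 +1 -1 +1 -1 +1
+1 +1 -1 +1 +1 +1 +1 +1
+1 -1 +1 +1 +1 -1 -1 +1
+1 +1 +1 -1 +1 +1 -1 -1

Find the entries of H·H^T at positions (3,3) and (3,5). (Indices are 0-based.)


Row 3 of H: [1, 1, 1, -1, -1, -1, 1, 1].
Row 5 of H: [1, 1, -1, 1, 1, 1, 1, 1].
(H·H^T)[3][3] = Σ_j H[3][j]·H[3][j] = (1)² + (1)² + (1)² + (-1)² + (-1)² + (-1)² + (1)² + (1)² = 1 + 1 + 1 + 1 + 1 + 1 + 1 + 1 = 8.
(H·H^T)[3][5] = Σ_j H[3][j]·H[5][j] = (1)·(1) + (1)·(1) + (1)·(-1) + (-1)·(1) + (-1)·(1) + (-1)·(1) + (1)·(1) + (1)·(1) = 1 + 1 + -1 + -1 + -1 + -1 + 1 + 1 = 0.
So rows 3 and 5 are orthogonal; the diagonal entry equals n = 8.

(3,3) entry = 8; (3,5) entry = 0.


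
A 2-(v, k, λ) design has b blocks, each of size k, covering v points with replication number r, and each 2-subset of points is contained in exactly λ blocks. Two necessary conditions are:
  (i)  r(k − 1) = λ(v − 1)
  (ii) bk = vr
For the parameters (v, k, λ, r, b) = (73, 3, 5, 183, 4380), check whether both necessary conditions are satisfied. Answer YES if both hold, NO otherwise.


Condition (i): r(k − 1) = 183·2 = 366; λ(v − 1) = 5·72 = 360. Match? NO.
Condition (ii): bk = 4380·3 = 13140; vr = 73·183 = 13359. Match? NO.
Both conditions hold? NO.

NO


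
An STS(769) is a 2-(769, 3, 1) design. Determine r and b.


An STS(v) is a 2-(v, 3, 1) BIBD: block size k = 3, λ = 1.
Replication: r(k − 1) = λ(v − 1) ⇒ r·2 = 769 − 1 = 768 ⇒ r = 384.
Block count: b = v(v − 1)/6 = 769·768/6 = 590592/6 = 98432.
(Check via bk = vr: 98432·3 = 295296 = 769·384 = 295296 ✓.)

r = 384, b = 98432.


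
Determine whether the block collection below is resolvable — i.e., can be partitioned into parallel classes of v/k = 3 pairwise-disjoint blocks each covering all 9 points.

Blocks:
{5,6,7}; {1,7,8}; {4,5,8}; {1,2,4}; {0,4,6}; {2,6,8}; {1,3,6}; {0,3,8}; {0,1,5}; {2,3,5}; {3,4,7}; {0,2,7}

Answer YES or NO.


v = 9, block size k = 3, number of blocks = 12.
For resolvability, blocks must partition into parallel classes of size v/k = 3.
Total blocks must therefore be a multiple of 3: 12 = 3·4 + 0 ⇒ divisible ✓.
Greedy packing gives 4 candidate class(es). Each should be a full parallel class (size 3, covers all 9 points).
  Class 1 (3 blocks): {5,6,7}; {1,2,4}; {0,3,8}. Points covered: [0, 1, 2, 3, 4, 5, 6, 7, 8].
  Class 2 (3 blocks): {1,7,8}; {0,4,6}; {2,3,5}. Points covered: [0, 1, 2, 3, 4, 5, 6, 7, 8].
  Class 3 (3 blocks): {4,5,8}; {1,3,6}; {0,2,7}. Points covered: [0, 1, 2, 3, 4, 5, 6, 7, 8].
  Class 4 (3 blocks): {2,6,8}; {0,1,5}; {3,4,7}. Points covered: [0, 1, 2, 3, 4, 5, 6, 7, 8].
All classes full (size 3)? YES. All classes cover every point? YES.
Resolvable? YES.

YES


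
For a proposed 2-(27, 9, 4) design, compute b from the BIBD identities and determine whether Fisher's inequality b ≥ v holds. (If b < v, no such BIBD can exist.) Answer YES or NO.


r = λ(v − 1)/(k − 1) = 4·26/8 = 13.
b = vr/k = 27·13/9 = 39.
Fisher's inequality: b ≥ v ⇔ 39 ≥ 27? YES.

YES


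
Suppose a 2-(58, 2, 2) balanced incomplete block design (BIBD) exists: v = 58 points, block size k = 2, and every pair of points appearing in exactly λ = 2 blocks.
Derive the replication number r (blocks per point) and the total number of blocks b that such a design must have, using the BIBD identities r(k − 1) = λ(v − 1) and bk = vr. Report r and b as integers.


Any 2-(v, k, λ) BIBD satisfies two necessary conditions:
  (i)  Each point sits in r blocks, and counting incidences through any fixed point gives r(k − 1) = λ(v − 1), so r = λ(v − 1)/(k − 1).
  (ii) Total incidences bk = vr, so b = vr/k.
Step 1: r = λ(v − 1)/(k − 1) = 2·(58 − 1)/(2 − 1) = 2·57/1 = 114/1 = 114.
Step 2: b = vr/k = 58·114/2 = 6612/2 = 3306.
Check integrality: r = 114 ∈ Z ✓, b = 3306 ∈ Z ✓.
(These identities are necessary conditions: they determine r and b for any design with these parameters, but do not by themselves prove that one exists.)

r = 114, b = 3306.


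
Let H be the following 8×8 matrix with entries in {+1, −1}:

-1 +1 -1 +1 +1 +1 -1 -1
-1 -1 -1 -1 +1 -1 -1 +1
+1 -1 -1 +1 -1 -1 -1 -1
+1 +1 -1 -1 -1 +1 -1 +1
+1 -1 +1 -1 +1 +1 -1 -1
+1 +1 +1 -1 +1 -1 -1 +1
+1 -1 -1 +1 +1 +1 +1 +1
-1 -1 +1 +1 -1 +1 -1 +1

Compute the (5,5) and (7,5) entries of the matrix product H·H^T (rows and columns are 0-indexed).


Row 5 of H: [1, 1, 1, -1, 1, -1, -1, 1].
Row 7 of H: [-1, -1, 1, 1, -1, 1, -1, 1].
(H·H^T)[5][5] = Σ_j H[5][j]·H[5][j] = (1)² + (1)² + (1)² + (-1)² + (1)² + (-1)² + (-1)² + (1)² = 1 + 1 + 1 + 1 + 1 + 1 + 1 + 1 = 8.
(H·H^T)[7][5] = Σ_j H[7][j]·H[5][j] = (-1)·(1) + (-1)·(1) + (1)·(1) + (1)·(-1) + (-1)·(1) + (1)·(-1) + (-1)·(-1) + (1)·(1) = -1 + -1 + 1 + -1 + -1 + -1 + 1 + 1 = -2.
Rows 7 and 5 are not orthogonal (dot product = -2 ≠ 0), so H is not a Hadamard matrix.

(5,5) entry = 8; (7,5) entry = -2.


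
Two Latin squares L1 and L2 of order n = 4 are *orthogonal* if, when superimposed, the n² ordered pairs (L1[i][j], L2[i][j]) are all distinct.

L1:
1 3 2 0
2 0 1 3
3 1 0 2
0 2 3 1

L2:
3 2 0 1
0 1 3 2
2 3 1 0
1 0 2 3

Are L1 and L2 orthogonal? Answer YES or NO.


Form the n² = 16 superimposed pairs (L1[i][j], L2[i][j]), row by row (rows and columns indexed from 0):
row 0: (1,3) (3,2) (2,0) (0,1)
row 1: (2,0) (0,1) (1,3) (3,2)
row 2: (3,2) (1,3) (0,1) (2,0)
row 3: (0,1) (2,0) (3,2) (1,3)
Orthogonality requires all 16 pairs distinct.
But the pair (2,0) repeats: cell (0,2) has L1 = 2, L2 = 0, and cell (1,0) has L1 = 2, L2 = 0.
A repeated pair means some other pair never occurs (only 4 distinct pairs out of 16), so the squares are not orthogonal.
Conclusion: NO.

NO


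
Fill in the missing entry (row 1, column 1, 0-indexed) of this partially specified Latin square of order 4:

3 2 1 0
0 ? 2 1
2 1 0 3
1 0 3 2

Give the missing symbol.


Row 1 contains symbols [0, 1, 2] — missing [3].
Column 1 contains symbols [0, 1, 2] — missing [3].
The missing symbol must appear in both missing sets; intersection = [3].
Therefore the hidden value is 3.

Missing value = 3.


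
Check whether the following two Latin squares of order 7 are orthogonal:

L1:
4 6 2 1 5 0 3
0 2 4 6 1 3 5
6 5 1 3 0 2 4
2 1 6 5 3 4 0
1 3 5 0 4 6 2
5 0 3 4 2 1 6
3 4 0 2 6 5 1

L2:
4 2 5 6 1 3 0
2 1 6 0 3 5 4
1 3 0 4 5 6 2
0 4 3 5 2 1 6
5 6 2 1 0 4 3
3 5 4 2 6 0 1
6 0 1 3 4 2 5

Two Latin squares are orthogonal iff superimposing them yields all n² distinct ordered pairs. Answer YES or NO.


Form the n² = 49 superimposed pairs (L1[i][j], L2[i][j]), row by row (rows and columns indexed from 0):
row 0: (4,4) (6,2) (2,5) (1,6) (5,1) (0,3) (3,0)
row 1: (0,2) (2,1) (4,6) (6,0) (1,3) (3,5) (5,4)
row 2: (6,1) (5,3) (1,0) (3,4) (0,5) (2,6) (4,2)
row 3: (2,0) (1,4) (6,3) (5,5) (3,2) (4,1) (0,6)
row 4: (1,5) (3,6) (5,2) (0,1) (4,0) (6,4) (2,3)
row 5: (5,3) (0,5) (3,4) (4,2) (2,6) (1,0) (6,1)
row 6: (3,6) (4,0) (0,1) (2,3) (6,4) (5,2) (1,5)
Orthogonality requires all 49 pairs distinct.
But the pair (5,3) repeats: cell (2,1) has L1 = 5, L2 = 3, and cell (5,0) has L1 = 5, L2 = 3.
A repeated pair means some other pair never occurs (only 35 distinct pairs out of 49), so the squares are not orthogonal.
Conclusion: NO.

NO


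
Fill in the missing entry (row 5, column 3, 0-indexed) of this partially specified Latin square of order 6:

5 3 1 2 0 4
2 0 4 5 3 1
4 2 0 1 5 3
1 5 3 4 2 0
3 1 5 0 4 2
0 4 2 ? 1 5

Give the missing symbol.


Row 5 contains symbols [0, 1, 2, 4, 5] — missing [3].
Column 3 contains symbols [0, 1, 2, 4, 5] — missing [3].
The missing symbol must appear in both missing sets; intersection = [3].
Therefore the hidden value is 3.

Missing value = 3.


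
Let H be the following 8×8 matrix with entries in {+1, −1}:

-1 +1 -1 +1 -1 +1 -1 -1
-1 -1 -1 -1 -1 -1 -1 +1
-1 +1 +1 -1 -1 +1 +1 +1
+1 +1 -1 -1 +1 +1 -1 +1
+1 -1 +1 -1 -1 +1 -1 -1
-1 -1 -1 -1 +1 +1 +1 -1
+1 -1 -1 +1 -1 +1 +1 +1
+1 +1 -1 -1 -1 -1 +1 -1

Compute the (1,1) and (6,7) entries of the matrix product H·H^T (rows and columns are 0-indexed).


Row 1 of H: [-1, -1, -1, -1, -1, -1, -1, 1].
Row 6 of H: [1, -1, -1, 1, -1, 1, 1, 1].
Row 7 of H: [1, 1, -1, -1, -1, -1, 1, -1].
(H·H^T)[1][1] = Σ_j H[1][j]·H[1][j] = (-1)² + (-1)² + (-1)² + (-1)² + (-1)² + (-1)² + (-1)² + (1)² = 1 + 1 + 1 + 1 + 1 + 1 + 1 + 1 = 8.
(H·H^T)[6][7] = Σ_j H[6][j]·H[7][j] = (1)·(1) + (-1)·(1) + (-1)·(-1) + (1)·(-1) + (-1)·(-1) + (1)·(-1) + (1)·(1) + (1)·(-1) = 1 + -1 + 1 + -1 + 1 + -1 + 1 + -1 = 0.
So rows 6 and 7 are orthogonal; the diagonal entry equals n = 8.

(1,1) entry = 8; (6,7) entry = 0.


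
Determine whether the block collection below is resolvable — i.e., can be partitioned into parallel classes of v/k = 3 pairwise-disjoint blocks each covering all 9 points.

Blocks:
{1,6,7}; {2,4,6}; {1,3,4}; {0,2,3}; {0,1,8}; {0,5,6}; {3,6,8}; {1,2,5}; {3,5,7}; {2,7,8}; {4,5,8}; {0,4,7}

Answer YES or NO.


v = 9, block size k = 3, number of blocks = 12.
For resolvability, blocks must partition into parallel classes of size v/k = 3.
Total blocks must therefore be a multiple of 3: 12 = 3·4 + 0 ⇒ divisible ✓.
Greedy packing gives 4 candidate class(es). Each should be a full parallel class (size 3, covers all 9 points).
  Class 1 (3 blocks): {1,6,7}; {0,2,3}; {4,5,8}. Points covered: [0, 1, 2, 3, 4, 5, 6, 7, 8].
  Class 2 (3 blocks): {2,4,6}; {0,1,8}; {3,5,7}. Points covered: [0, 1, 2, 3, 4, 5, 6, 7, 8].
  Class 3 (3 blocks): {1,3,4}; {0,5,6}; {2,7,8}. Points covered: [0, 1, 2, 3, 4, 5, 6, 7, 8].
  Class 4 (3 blocks): {3,6,8}; {1,2,5}; {0,4,7}. Points covered: [0, 1, 2, 3, 4, 5, 6, 7, 8].
All classes full (size 3)? YES. All classes cover every point? YES.
Resolvable? YES.

YES


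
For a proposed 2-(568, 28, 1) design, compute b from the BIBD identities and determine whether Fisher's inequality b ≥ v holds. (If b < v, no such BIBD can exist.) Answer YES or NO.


r = λ(v − 1)/(k − 1) = 1·567/27 = 21.
b = vr/k = 568·21/28 = 426.
Fisher's inequality: b ≥ v ⇔ 426 ≥ 568? NO.

NO


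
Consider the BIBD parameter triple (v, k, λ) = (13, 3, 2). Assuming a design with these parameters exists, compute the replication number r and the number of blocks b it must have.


Any 2-(v, k, λ) BIBD satisfies two necessary conditions:
  (i)  Each point sits in r blocks, and counting incidences through any fixed point gives r(k − 1) = λ(v − 1), so r = λ(v − 1)/(k − 1).
  (ii) Total incidences bk = vr, so b = vr/k.
Step 1: r = λ(v − 1)/(k − 1) = 2·(13 − 1)/(3 − 1) = 2·12/2 = 24/2 = 12.
Step 2: b = vr/k = 13·12/3 = 156/3 = 52.
Check integrality: r = 12 ∈ Z ✓, b = 52 ∈ Z ✓.
(These identities are necessary conditions: they determine r and b for any design with these parameters, but do not by themselves prove that one exists.)

r = 12, b = 52.


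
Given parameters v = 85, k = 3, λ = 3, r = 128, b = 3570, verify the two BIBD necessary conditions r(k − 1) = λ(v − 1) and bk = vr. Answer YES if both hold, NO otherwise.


Condition (i): r(k − 1) = 128·2 = 256; λ(v − 1) = 3·84 = 252. Match? NO.
Condition (ii): bk = 3570·3 = 10710; vr = 85·128 = 10880. Match? NO.
Both conditions hold? NO.

NO


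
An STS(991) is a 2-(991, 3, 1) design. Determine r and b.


An STS(v) is a 2-(v, 3, 1) BIBD: block size k = 3, λ = 1.
Replication: r(k − 1) = λ(v − 1) ⇒ r·2 = 991 − 1 = 990 ⇒ r = 495.
Block count: b = v(v − 1)/6 = 991·990/6 = 981090/6 = 163515.

r = 495, b = 163515.


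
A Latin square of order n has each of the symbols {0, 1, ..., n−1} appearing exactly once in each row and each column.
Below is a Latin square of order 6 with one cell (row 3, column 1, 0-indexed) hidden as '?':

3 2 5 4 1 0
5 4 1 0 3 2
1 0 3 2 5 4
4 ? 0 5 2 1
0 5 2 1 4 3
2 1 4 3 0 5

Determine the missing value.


Row 3 contains symbols [0, 1, 2, 4, 5] — missing [3].
Column 1 contains symbols [0, 1, 2, 4, 5] — missing [3].
The missing symbol must appear in both missing sets; intersection = [3].
Therefore the hidden value is 3.

Missing value = 3.


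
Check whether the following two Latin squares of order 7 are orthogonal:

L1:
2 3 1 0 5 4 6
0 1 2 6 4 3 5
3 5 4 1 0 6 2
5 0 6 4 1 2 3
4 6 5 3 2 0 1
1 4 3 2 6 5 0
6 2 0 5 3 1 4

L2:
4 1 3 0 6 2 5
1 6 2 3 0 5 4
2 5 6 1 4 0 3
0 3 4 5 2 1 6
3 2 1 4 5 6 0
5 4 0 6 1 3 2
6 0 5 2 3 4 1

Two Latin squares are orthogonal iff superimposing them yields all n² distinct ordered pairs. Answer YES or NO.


Form the n² = 49 superimposed pairs (L1[i][j], L2[i][j]), row by row (rows and columns indexed from 0):
row 0: (2,4) (3,1) (1,3) (0,0) (5,6) (4,2) (6,5)
row 1: (0,1) (1,6) (2,2) (6,3) (4,0) (3,5) (5,4)
row 2: (3,2) (5,5) (4,6) (1,1) (0,4) (6,0) (2,3)
row 3: (5,0) (0,3) (6,4) (4,5) (1,2) (2,1) (3,6)
row 4: (4,3) (6,2) (5,1) (3,4) (2,5) (0,6) (1,0)
row 5: (1,5) (4,4) (3,0) (2,6) (6,1) (5,3) (0,2)
row 6: (6,6) (2,0) (0,5) (5,2) (3,3) (1,4) (4,1)
Orthogonality requires all 49 pairs distinct.
Check by first coordinate: for each symbol s of L1, list the L2 entries in the n cells where L1 = s; they must all differ.
  L1 = 0: L2 entries (in reading order) 0, 1, 4, 3, 6, 2, 5 — all 7 distinct ✓
  L1 = 1: L2 entries (in reading order) 3, 6, 1, 2, 0, 5, 4 — all 7 distinct ✓
  L1 = 2: L2 entries (in reading order) 4, 2, 3, 1, 5, 6, 0 — all 7 distinct ✓
  L1 = 3: L2 entries (in reading order) 1, 5, 2, 6, 4, 0, 3 — all 7 distinct ✓
  L1 = 4: L2 entries (in reading order) 2, 0, 6, 5, 3, 4, 1 — all 7 distinct ✓
  L1 = 5: L2 entries (in reading order) 6, 4, 5, 0, 1, 3, 2 — all 7 distinct ✓
  L1 = 6: L2 entries (in reading order) 5, 3, 0, 4, 2, 1, 6 — all 7 distinct ✓
Every symbol of L1 meets every symbol of L2 exactly once, so all 49 pairs are distinct (49 of 49).
Conclusion: YES.

YES


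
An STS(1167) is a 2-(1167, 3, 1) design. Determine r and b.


An STS(v) is a 2-(v, 3, 1) BIBD: block size k = 3, λ = 1.
Replication: r(k − 1) = λ(v − 1) ⇒ r·2 = 1167 − 1 = 1166 ⇒ r = 583.
Block count: b = v(v − 1)/6 = 1167·1166/6 = 1360722/6 = 226787.

r = 583, b = 226787.


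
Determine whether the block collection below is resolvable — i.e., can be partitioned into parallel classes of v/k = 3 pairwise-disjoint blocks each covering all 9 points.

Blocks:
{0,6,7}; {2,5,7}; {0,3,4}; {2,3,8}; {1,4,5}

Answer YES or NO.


v = 9, block size k = 3, number of blocks = 5.
For resolvability, blocks must partition into parallel classes of size v/k = 3.
Total blocks must therefore be a multiple of 3: 5 = 3·1 + 2 ⇒ not divisible ✗.
Resolvable? NO.

NO


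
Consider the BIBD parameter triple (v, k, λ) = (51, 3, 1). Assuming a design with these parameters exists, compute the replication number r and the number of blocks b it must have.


Any 2-(v, k, λ) BIBD satisfies two necessary conditions:
  (i)  Each point sits in r blocks, and counting incidences through any fixed point gives r(k − 1) = λ(v − 1), so r = λ(v − 1)/(k − 1).
  (ii) Total incidences bk = vr, so b = vr/k.
Step 1: r = λ(v − 1)/(k − 1) = 1·(51 − 1)/(3 − 1) = 1·50/2 = 50/2 = 25.
Step 2: b = vr/k = 51·25/3 = 1275/3 = 425.
Check integrality: r = 25 ∈ Z ✓, b = 425 ∈ Z ✓.
(These identities are necessary conditions: they determine r and b for any design with these parameters, but do not by themselves prove that one exists.)

r = 25, b = 425.


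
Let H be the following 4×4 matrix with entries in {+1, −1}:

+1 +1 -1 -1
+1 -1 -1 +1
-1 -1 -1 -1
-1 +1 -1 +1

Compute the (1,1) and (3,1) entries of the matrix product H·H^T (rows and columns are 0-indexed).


Row 1 of H: [1, -1, -1, 1].
Row 3 of H: [-1, 1, -1, 1].
(H·H^T)[1][1] = Σ_j H[1][j]·H[1][j] = (1)² + (-1)² + (-1)² + (1)² = 1 + 1 + 1 + 1 = 4.
(H·H^T)[3][1] = Σ_j H[3][j]·H[1][j] = (-1)·(1) + (1)·(-1) + (-1)·(-1) + (1)·(1) = -1 + -1 + 1 + 1 = 0.
So rows 3 and 1 are orthogonal; the diagonal entry equals n = 4.

(1,1) entry = 4; (3,1) entry = 0.


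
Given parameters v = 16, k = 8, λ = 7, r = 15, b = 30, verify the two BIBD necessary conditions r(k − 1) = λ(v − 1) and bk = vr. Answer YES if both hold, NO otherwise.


Condition (i): r(k − 1) = 15·7 = 105; λ(v − 1) = 7·15 = 105. Match? YES.
Condition (ii): bk = 30·8 = 240; vr = 16·15 = 240. Match? YES.
Both conditions hold? YES.

YES


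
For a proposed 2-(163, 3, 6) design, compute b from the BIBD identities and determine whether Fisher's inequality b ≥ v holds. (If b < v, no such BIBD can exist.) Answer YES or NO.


r = λ(v − 1)/(k − 1) = 6·162/2 = 486.
b = vr/k = 163·486/3 = 26406.
Fisher's inequality: b ≥ v ⇔ 26406 ≥ 163? YES.

YES


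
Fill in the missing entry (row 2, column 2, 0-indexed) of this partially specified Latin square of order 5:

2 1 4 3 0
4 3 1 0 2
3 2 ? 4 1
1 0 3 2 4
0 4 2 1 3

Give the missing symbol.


Row 2 contains symbols [1, 2, 3, 4] — missing [0].
Column 2 contains symbols [1, 2, 3, 4] — missing [0].
The missing symbol must appear in both missing sets; intersection = [0].
Therefore the hidden value is 0.

Missing value = 0.


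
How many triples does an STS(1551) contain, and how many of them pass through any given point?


An STS(v) is a 2-(v, 3, 1) BIBD: block size k = 3, λ = 1.
Replication: r(k − 1) = λ(v − 1) ⇒ r·2 = 1551 − 1 = 1550 ⇒ r = 775.
Block count: b = v(v − 1)/6 = 1551·1550/6 = 2404050/6 = 400675.

r = 775, b = 400675.


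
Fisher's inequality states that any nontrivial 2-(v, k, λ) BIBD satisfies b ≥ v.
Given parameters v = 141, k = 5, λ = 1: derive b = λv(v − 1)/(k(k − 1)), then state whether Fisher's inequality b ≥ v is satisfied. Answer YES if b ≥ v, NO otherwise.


b = λv(v − 1)/(k(k − 1)) = 1·141·140/(5·4) = 19740/20 = 987.
Compare with v = 141: b ≥ v, so Fisher's inequality holds.

YES


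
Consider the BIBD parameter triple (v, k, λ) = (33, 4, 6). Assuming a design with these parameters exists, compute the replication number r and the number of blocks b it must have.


Any 2-(v, k, λ) BIBD satisfies two necessary conditions:
  (i)  Each point sits in r blocks, and counting incidences through any fixed point gives r(k − 1) = λ(v − 1), so r = λ(v − 1)/(k − 1).
  (ii) Total incidences bk = vr, so b = vr/k.
Step 1: r = λ(v − 1)/(k − 1) = 6·(33 − 1)/(4 − 1) = 6·32/3 = 192/3 = 64.
Step 2: b = vr/k = 33·64/4 = 2112/4 = 528.
Check integrality: r = 64 ∈ Z ✓, b = 528 ∈ Z ✓.
(These identities are necessary conditions: they determine r and b for any design with these parameters, but do not by themselves prove that one exists.)

r = 64, b = 528.


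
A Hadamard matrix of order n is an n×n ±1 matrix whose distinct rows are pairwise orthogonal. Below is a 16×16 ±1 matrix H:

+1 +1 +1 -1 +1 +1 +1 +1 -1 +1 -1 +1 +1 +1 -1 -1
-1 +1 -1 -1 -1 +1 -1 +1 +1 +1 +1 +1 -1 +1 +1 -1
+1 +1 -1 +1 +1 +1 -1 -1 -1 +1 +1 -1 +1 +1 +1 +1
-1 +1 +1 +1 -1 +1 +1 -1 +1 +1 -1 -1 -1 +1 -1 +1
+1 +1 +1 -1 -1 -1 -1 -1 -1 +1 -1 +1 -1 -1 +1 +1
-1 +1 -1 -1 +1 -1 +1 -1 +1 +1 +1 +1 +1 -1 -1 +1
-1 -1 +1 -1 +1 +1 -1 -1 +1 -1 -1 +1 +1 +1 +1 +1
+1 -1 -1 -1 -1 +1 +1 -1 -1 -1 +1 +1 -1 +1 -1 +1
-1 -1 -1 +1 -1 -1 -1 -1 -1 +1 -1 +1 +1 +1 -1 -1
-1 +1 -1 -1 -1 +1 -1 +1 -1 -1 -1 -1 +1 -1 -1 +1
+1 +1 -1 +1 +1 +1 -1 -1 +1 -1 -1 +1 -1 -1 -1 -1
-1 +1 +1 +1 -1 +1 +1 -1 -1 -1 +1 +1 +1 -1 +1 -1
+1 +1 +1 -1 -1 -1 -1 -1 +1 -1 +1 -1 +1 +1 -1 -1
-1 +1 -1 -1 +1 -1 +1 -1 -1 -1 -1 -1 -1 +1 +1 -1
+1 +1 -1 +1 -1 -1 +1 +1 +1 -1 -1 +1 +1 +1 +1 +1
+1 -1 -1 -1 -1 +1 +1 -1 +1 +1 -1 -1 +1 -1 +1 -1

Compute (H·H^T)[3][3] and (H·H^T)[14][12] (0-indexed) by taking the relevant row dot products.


Row 3 of H: [-1, 1, 1, 1, -1, 1, 1, -1, 1, 1, -1, -1, -1, 1, -1, 1].
Row 12 of H: [1, 1, 1, -1, -1, -1, -1, -1, 1, -1, 1, -1, 1, 1, -1, -1].
Row 14 of H: [1, 1, -1, 1, -1, -1, 1, 1, 1, -1, -1, 1, 1, 1, 1, 1].
(H·H^T)[3][3] = Σ_j H[3][j]·H[3][j] = (-1)² + (1)² + (1)² + (1)² + (-1)² + (1)² + (1)² + (-1)² + (1)² + (1)² + (-1)² + (-1)² + (-1)² + (1)² + (-1)² + (1)² = 1 + 1 + 1 + 1 + 1 + 1 + 1 + 1 + 1 + 1 + 1 + 1 + 1 + 1 + 1 + 1 = 16.
(H·H^T)[14][12] = Σ_j H[14][j]·H[12][j] = (1)·(1) + (1)·(1) + (-1)·(1) + (1)·(-1) + (-1)·(-1) + (-1)·(-1) + (1)·(-1) + (1)·(-1) + (1)·(1) + (-1)·(-1) + (-1)·(1) + (1)·(-1) + (1)·(1) + (1)·(1) + (1)·(-1) + (1)·(-1) = 1 + 1 + -1 + -1 + 1 + 1 + -1 + -1 + 1 + 1 + -1 + -1 + 1 + 1 + -1 + -1 = 0.
So rows 14 and 12 are orthogonal; the diagonal entry equals n = 16.

(3,3) entry = 16; (14,12) entry = 0.


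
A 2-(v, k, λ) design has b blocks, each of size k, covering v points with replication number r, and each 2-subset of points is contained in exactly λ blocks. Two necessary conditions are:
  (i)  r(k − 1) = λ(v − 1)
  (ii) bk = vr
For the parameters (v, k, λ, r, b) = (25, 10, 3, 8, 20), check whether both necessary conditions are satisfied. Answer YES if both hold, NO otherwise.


Condition (i): r(k − 1) = 8·9 = 72; λ(v − 1) = 3·24 = 72. Match? YES.
Condition (ii): bk = 20·10 = 200; vr = 25·8 = 200. Match? YES.
Both conditions hold? YES.

YES


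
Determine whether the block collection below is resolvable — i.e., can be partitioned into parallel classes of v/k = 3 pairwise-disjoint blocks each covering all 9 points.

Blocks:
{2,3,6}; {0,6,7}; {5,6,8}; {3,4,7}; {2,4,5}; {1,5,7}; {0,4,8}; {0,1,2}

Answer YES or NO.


v = 9, block size k = 3, number of blocks = 8.
For resolvability, blocks must partition into parallel classes of size v/k = 3.
Total blocks must therefore be a multiple of 3: 8 = 3·2 + 2 ⇒ not divisible ✗.
Resolvable? NO.

NO


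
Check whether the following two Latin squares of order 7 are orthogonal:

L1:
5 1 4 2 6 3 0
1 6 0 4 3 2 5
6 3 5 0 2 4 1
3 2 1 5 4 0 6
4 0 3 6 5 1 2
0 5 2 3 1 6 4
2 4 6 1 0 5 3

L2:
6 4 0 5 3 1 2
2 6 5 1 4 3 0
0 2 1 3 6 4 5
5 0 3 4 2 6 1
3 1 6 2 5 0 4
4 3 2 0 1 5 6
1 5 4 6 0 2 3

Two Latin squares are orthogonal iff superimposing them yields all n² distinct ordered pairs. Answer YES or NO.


Form the n² = 49 superimposed pairs (L1[i][j], L2[i][j]), row by row (rows and columns indexed from 0):
row 0: (5,6) (1,4) (4,0) (2,5) (6,3) (3,1) (0,2)
row 1: (1,2) (6,6) (0,5) (4,1) (3,4) (2,3) (5,0)
row 2: (6,0) (3,2) (5,1) (0,3) (2,6) (4,4) (1,5)
row 3: (3,5) (2,0) (1,3) (5,4) (4,2) (0,6) (6,1)
row 4: (4,3) (0,1) (3,6) (6,2) (5,5) (1,0) (2,4)
row 5: (0,4) (5,3) (2,2) (3,0) (1,1) (6,5) (4,6)
row 6: (2,1) (4,5) (6,4) (1,6) (0,0) (5,2) (3,3)
Orthogonality requires all 49 pairs distinct.
Check by first coordinate: for each symbol s of L1, list the L2 entries in the n cells where L1 = s; they must all differ.
  L1 = 0: L2 entries (in reading order) 2, 5, 3, 6, 1, 4, 0 — all 7 distinct ✓
  L1 = 1: L2 entries (in reading order) 4, 2, 5, 3, 0, 1, 6 — all 7 distinct ✓
  L1 = 2: L2 entries (in reading order) 5, 3, 6, 0, 4, 2, 1 — all 7 distinct ✓
  L1 = 3: L2 entries (in reading order) 1, 4, 2, 5, 6, 0, 3 — all 7 distinct ✓
  L1 = 4: L2 entries (in reading order) 0, 1, 4, 2, 3, 6, 5 — all 7 distinct ✓
  L1 = 5: L2 entries (in reading order) 6, 0, 1, 4, 5, 3, 2 — all 7 distinct ✓
  L1 = 6: L2 entries (in reading order) 3, 6, 0, 1, 2, 5, 4 — all 7 distinct ✓
Every symbol of L1 meets every symbol of L2 exactly once, so all 49 pairs are distinct (49 of 49).
Conclusion: YES.

YES


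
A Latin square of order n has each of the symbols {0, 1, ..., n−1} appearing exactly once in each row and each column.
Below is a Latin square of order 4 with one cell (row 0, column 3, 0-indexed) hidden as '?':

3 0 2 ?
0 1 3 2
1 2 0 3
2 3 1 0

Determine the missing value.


Row 0 contains symbols [0, 2, 3] — missing [1].
Column 3 contains symbols [0, 2, 3] — missing [1].
The missing symbol must appear in both missing sets; intersection = [1].
Therefore the hidden value is 1.

Missing value = 1.


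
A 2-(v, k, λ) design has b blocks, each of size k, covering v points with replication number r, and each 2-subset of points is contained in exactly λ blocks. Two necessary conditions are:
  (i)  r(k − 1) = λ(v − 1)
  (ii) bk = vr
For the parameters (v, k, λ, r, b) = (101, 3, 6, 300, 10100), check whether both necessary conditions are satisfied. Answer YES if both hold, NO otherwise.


Condition (i): r(k − 1) = 300·2 = 600; λ(v − 1) = 6·100 = 600. Match? YES.
Condition (ii): bk = 10100·3 = 30300; vr = 101·300 = 30300. Match? YES.
Both conditions hold? YES.

YES


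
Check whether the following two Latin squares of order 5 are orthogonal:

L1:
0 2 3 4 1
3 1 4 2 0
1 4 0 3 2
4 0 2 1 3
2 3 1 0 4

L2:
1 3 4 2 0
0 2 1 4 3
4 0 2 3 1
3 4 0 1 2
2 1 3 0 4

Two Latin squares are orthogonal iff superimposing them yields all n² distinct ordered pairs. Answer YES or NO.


Form the n² = 25 superimposed pairs (L1[i][j], L2[i][j]), row by row (rows and columns indexed from 0):
row 0: (0,1) (2,3) (3,4) (4,2) (1,0)
row 1: (3,0) (1,2) (4,1) (2,4) (0,3)
row 2: (1,4) (4,0) (0,2) (3,3) (2,1)
row 3: (4,3) (0,4) (2,0) (1,1) (3,2)
row 4: (2,2) (3,1) (1,3) (0,0) (4,4)
Orthogonality requires all 25 pairs distinct.
Check by first coordinate: for each symbol s of L1, list the L2 entries in the n cells where L1 = s; they must all differ.
  L1 = 0: L2 entries (in reading order) 1, 3, 2, 4, 0 — all 5 distinct ✓
  L1 = 1: L2 entries (in reading order) 0, 2, 4, 1, 3 — all 5 distinct ✓
  L1 = 2: L2 entries (in reading order) 3, 4, 1, 0, 2 — all 5 distinct ✓
  L1 = 3: L2 entries (in reading order) 4, 0, 3, 2, 1 — all 5 distinct ✓
  L1 = 4: L2 entries (in reading order) 2, 1, 0, 3, 4 — all 5 distinct ✓
Every symbol of L1 meets every symbol of L2 exactly once, so all 25 pairs are distinct (25 of 25).
Conclusion: YES.

YES


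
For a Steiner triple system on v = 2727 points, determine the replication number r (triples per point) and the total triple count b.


An STS(v) is a 2-(v, 3, 1) BIBD: block size k = 3, λ = 1.
Replication: r(k − 1) = λ(v − 1) ⇒ r·2 = 2727 − 1 = 2726 ⇒ r = 1363.
Block count: bk = vr ⇒ b·3 = 2727·1363 = 3716901 ⇒ b = 1238967.
(Check via b = v(v − 1)/6 = 2727·2726/6 = 7433802/6 = 1238967.)

r = 1363, b = 1238967.


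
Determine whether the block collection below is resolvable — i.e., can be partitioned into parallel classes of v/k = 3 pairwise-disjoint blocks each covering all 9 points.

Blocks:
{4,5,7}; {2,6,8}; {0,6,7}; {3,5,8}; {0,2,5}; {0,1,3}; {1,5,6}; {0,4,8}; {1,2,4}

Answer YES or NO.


v = 9, block size k = 3, number of blocks = 9.
For resolvability, blocks must partition into parallel classes of size v/k = 3.
Total blocks must therefore be a multiple of 3: 9 = 3·3 + 0 ⇒ divisible ✓.
Consider block {0,2,5}. It intersects every other block in the collection, so no parallel class of size 3 can contain it.
Since every block must belong to some parallel class in a resolution, the collection cannot be partitioned into parallel classes.
Resolvable? NO.

NO


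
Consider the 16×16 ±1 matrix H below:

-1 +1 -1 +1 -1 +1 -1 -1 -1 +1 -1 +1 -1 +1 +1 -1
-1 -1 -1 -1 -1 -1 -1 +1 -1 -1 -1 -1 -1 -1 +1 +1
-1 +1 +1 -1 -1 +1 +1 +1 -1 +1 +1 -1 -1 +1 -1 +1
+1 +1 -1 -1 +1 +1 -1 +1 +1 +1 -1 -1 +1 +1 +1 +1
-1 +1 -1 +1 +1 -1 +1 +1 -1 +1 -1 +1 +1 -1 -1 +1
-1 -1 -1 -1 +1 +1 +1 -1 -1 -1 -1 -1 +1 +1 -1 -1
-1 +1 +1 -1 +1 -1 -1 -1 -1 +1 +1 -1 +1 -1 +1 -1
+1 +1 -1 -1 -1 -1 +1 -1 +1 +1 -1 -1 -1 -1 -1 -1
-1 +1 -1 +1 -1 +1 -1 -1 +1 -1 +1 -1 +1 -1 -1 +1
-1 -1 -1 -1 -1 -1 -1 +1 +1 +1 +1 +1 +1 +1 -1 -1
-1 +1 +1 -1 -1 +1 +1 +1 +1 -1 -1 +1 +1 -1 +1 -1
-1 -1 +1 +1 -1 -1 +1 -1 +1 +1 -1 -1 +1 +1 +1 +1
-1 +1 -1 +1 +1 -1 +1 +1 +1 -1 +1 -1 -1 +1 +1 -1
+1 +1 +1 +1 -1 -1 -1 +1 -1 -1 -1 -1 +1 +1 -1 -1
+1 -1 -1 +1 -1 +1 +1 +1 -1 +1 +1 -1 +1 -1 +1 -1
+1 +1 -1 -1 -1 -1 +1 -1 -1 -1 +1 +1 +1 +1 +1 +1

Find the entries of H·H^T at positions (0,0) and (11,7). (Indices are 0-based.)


Row 0 of H: [-1, 1, -1, 1, -1, 1, -1, -1, -1, 1, -1, 1, -1, 1, 1, -1].
Row 7 of H: [1, 1, -1, -1, -1, -1, 1, -1, 1, 1, -1, -1, -1, -1, -1, -1].
Row 11 of H: [-1, -1, 1, 1, -1, -1, 1, -1, 1, 1, -1, -1, 1, 1, 1, 1].
(H·H^T)[0][0] = Σ_j H[0][j]·H[0][j] = (-1)² + (1)² + (-1)² + (1)² + (-1)² + (1)² + (-1)² + (-1)² + (-1)² + (1)² + (-1)² + (1)² + (-1)² + (1)² + (1)² + (-1)² = 1 + 1 + 1 + 1 + 1 + 1 + 1 + 1 + 1 + 1 + 1 + 1 + 1 + 1 + 1 + 1 = 16.
(H·H^T)[11][7] = Σ_j H[11][j]·H[7][j] = (-1)·(1) + (-1)·(1) + (1)·(-1) + (1)·(-1) + (-1)·(-1) + (-1)·(-1) + (1)·(1) + (-1)·(-1) + (1)·(1) + (1)·(1) + (-1)·(-1) + (-1)·(-1) + (1)·(-1) + (1)·(-1) + (1)·(-1) + (1)·(-1) = -1 + -1 + -1 + -1 + 1 + 1 + 1 + 1 + 1 + 1 + 1 + 1 + -1 + -1 + -1 + -1 = 0.
So rows 11 and 7 are orthogonal; the diagonal entry equals n = 16.

(0,0) entry = 16; (11,7) entry = 0.


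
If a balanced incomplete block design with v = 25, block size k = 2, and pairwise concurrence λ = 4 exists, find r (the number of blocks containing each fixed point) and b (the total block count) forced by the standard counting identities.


Any 2-(v, k, λ) BIBD satisfies two necessary conditions:
  (i)  Each point sits in r blocks, and counting incidences through any fixed point gives r(k − 1) = λ(v − 1), so r = λ(v − 1)/(k − 1).
  (ii) Total incidences bk = vr, so b = vr/k.
Step 1: r = λ(v − 1)/(k − 1) = 4·(25 − 1)/(2 − 1) = 4·24/1 = 96/1 = 96.
Step 2: b = vr/k = 25·96/2 = 2400/2 = 1200.
Check integrality: r = 96 ∈ Z ✓, b = 1200 ∈ Z ✓.
(These identities are necessary conditions: they determine r and b for any design with these parameters, but do not by themselves prove that one exists.)

r = 96, b = 1200.


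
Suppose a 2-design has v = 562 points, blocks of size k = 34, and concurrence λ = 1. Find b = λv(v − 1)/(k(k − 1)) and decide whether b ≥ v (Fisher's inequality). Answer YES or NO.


b = λv(v − 1)/(k(k − 1)) = 1·562·561/(34·33) = 315282/1122 = 281.
Compare with v = 562: b < v, so Fisher's inequality fails.

NO


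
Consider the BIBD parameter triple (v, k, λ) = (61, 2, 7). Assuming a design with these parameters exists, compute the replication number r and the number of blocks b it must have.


Any 2-(v, k, λ) BIBD satisfies two necessary conditions:
  (i)  Each point sits in r blocks, and counting incidences through any fixed point gives r(k − 1) = λ(v − 1), so r = λ(v − 1)/(k − 1).
  (ii) Total incidences bk = vr, so b = vr/k.
Step 1: r = λ(v − 1)/(k − 1) = 7·(61 − 1)/(2 − 1) = 7·60/1 = 420/1 = 420.
Step 2: b = vr/k = 61·420/2 = 25620/2 = 12810.
Check integrality: r = 420 ∈ Z ✓, b = 12810 ∈ Z ✓.
(These identities are necessary conditions: they determine r and b for any design with these parameters, but do not by themselves prove that one exists.)

r = 420, b = 12810.


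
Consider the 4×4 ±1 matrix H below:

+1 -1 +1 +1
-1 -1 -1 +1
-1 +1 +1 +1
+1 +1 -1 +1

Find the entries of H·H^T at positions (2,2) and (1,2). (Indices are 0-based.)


Row 1 of H: [-1, -1, -1, 1].
Row 2 of H: [-1, 1, 1, 1].
(H·H^T)[2][2] = Σ_j H[2][j]·H[2][j] = (-1)² + (1)² + (1)² + (1)² = 1 + 1 + 1 + 1 = 4.
(H·H^T)[1][2] = Σ_j H[1][j]·H[2][j] = (-1)·(-1) + (-1)·(1) + (-1)·(1) + (1)·(1) = 1 + -1 + -1 + 1 = 0.
So rows 1 and 2 are orthogonal; the diagonal entry equals n = 4.

(2,2) entry = 4; (1,2) entry = 0.


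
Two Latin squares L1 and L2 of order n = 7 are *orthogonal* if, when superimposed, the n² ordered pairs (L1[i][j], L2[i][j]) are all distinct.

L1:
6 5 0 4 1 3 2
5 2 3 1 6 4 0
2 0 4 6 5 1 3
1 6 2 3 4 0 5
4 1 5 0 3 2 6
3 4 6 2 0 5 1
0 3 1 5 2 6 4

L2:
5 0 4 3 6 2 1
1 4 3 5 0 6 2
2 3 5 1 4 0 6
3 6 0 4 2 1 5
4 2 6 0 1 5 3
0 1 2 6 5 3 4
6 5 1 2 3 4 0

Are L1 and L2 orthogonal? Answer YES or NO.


Form the n² = 49 superimposed pairs (L1[i][j], L2[i][j]), row by row (rows and columns indexed from 0):
row 0: (6,5) (5,0) (0,4) (4,3) (1,6) (3,2) (2,1)
row 1: (5,1) (2,4) (3,3) (1,5) (6,0) (4,6) (0,2)
row 2: (2,2) (0,3) (4,5) (6,1) (5,4) (1,0) (3,6)
row 3: (1,3) (6,6) (2,0) (3,4) (4,2) (0,1) (5,5)
row 4: (4,4) (1,2) (5,6) (0,0) (3,1) (2,5) (6,3)
row 5: (3,0) (4,1) (6,2) (2,6) (0,5) (5,3) (1,4)
row 6: (0,6) (3,5) (1,1) (5,2) (2,3) (6,4) (4,0)
Orthogonality requires all 49 pairs distinct.
Check by first coordinate: for each symbol s of L1, list the L2 entries in the n cells where L1 = s; they must all differ.
  L1 = 0: L2 entries (in reading order) 4, 2, 3, 1, 0, 5, 6 — all 7 distinct ✓
  L1 = 1: L2 entries (in reading order) 6, 5, 0, 3, 2, 4, 1 — all 7 distinct ✓
  L1 = 2: L2 entries (in reading order) 1, 4, 2, 0, 5, 6, 3 — all 7 distinct ✓
  L1 = 3: L2 entries (in reading order) 2, 3, 6, 4, 1, 0, 5 — all 7 distinct ✓
  L1 = 4: L2 entries (in reading order) 3, 6, 5, 2, 4, 1, 0 — all 7 distinct ✓
  L1 = 5: L2 entries (in reading order) 0, 1, 4, 5, 6, 3, 2 — all 7 distinct ✓
  L1 = 6: L2 entries (in reading order) 5, 0, 1, 6, 3, 2, 4 — all 7 distinct ✓
Every symbol of L1 meets every symbol of L2 exactly once, so all 49 pairs are distinct (49 of 49).
Conclusion: YES.

YES
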